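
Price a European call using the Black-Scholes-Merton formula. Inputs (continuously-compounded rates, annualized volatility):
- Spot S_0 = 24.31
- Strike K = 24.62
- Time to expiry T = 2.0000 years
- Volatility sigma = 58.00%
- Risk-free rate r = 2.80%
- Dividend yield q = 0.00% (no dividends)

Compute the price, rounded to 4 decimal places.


d1 = (ln(S/K) + (r - q + 0.5*sigma^2) * T) / (sigma * sqrt(T)) = 0.46294606
d2 = d1 - sigma * sqrt(T) = -0.35729780
exp(-rT) = 0.94553914; exp(-qT) = 1.00000000
C = S_0 * exp(-qT) * N(d1) - K * exp(-rT) * N(d2)
N(d1) = 0.67829849; N(d2) = 0.36043444
C = 24.3100 * 1.00000000 * 0.67829849 - 24.6200 * 0.94553914 * 0.36043444 = 8.0988

Answer: Price = 8.0988


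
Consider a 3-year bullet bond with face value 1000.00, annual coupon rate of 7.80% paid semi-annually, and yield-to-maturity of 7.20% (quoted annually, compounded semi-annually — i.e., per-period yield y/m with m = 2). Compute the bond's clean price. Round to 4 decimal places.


Answer: Price = 1015.9333

Derivation:
Coupon per period c = face * coupon_rate / m = 39.000000
Periods per year m = 2; per-period yield y/m = 0.036000
Number of cashflows N = 6
Cashflows (t years, CF_t, discount factor 1/(1+y/m)^(m*t), PV):
  t = 0.5000: CF_t = 39.000000, DF = 0.965251, PV = 37.644788
  t = 1.0000: CF_t = 39.000000, DF = 0.931709, PV = 36.336668
  t = 1.5000: CF_t = 39.000000, DF = 0.899333, PV = 35.074003
  t = 2.0000: CF_t = 39.000000, DF = 0.868082, PV = 33.855216
  t = 2.5000: CF_t = 39.000000, DF = 0.837917, PV = 32.678780
  t = 3.0000: CF_t = 1039.000000, DF = 0.808801, PV = 840.343829
Price P = sum_t PV_t = 1015.933283


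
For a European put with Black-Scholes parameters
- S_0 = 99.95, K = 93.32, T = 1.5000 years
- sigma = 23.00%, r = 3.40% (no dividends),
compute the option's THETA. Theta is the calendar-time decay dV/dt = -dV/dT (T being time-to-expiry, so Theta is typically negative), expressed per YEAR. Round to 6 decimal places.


d1 = 0.5655503107; d2 = 0.2838589903
phi(d1) = 0.3399821679; exp(-qT) = 1.0000000000; exp(-rT) = 0.9502786705
Theta = -S*exp(-qT)*phi(d1)*sigma/(2*sqrt(T)) + r*K*exp(-rT)*N(-d2) - q*S*exp(-qT)*N(-d1)
N(-d1) = 0.2858497571; N(-d2) = 0.3882592226; sqrt(T) = 1.2247448714
Term 1 = -99.9500 * 1.0000000000 * 0.3399821679 * 0.2300 / (2 * 1.2247448714) = -3.1907380260
Term 2 = 0.0340 * 93.3200 * 0.9502786705 * 0.3882592226 = 1.1706482203
Term 3 = 0 (no dividend yield, q = 0)
Theta = -3.1907380260 + (1.1706482203) + (0.0000000000) = -2.020090

Answer: Theta = -2.020090


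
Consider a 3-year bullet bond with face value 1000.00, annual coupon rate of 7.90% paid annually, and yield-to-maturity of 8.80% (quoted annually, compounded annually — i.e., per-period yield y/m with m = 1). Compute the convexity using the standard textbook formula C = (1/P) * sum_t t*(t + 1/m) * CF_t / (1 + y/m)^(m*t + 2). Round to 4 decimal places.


Coupon per period c = face * coupon_rate / m = 79.000000
Periods per year m = 1; per-period yield y/m = 0.088000
Number of cashflows N = 3
Cashflows (t years, CF_t, discount factor 1/(1+y/m)^(m*t), PV):
  t = 1.0000: CF_t = 79.000000, DF = 0.919118, PV = 72.610294
  t = 2.0000: CF_t = 79.000000, DF = 0.844777, PV = 66.737403
  t = 3.0000: CF_t = 1079.000000, DF = 0.776450, PV = 837.789202
Price P = sum_t PV_t = 977.136899
Convexity numerator sum_t t*(t + 1/m) * CF_t / (1+y/m)^(m*t + 2):
  t = 1.0000: term = 122.679049
  t = 2.0000: term = 338.269437
  t = 3.0000: term = 8492.943089
Convexity = (1/P) * sum = 8953.891575 / 977.136899 = 9.163395

Answer: Convexity = 9.1634


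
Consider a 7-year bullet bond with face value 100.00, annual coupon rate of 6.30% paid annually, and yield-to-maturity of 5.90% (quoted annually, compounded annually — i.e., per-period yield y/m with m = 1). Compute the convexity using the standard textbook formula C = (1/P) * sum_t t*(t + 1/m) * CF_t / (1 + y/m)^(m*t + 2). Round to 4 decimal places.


Coupon per period c = face * coupon_rate / m = 6.300000
Periods per year m = 1; per-period yield y/m = 0.059000
Number of cashflows N = 7
Cashflows (t years, CF_t, discount factor 1/(1+y/m)^(m*t), PV):
  t = 1.0000: CF_t = 6.300000, DF = 0.944287, PV = 5.949008
  t = 2.0000: CF_t = 6.300000, DF = 0.891678, PV = 5.617572
  t = 3.0000: CF_t = 6.300000, DF = 0.842000, PV = 5.304600
  t = 4.0000: CF_t = 6.300000, DF = 0.795090, PV = 5.009065
  t = 5.0000: CF_t = 6.300000, DF = 0.750793, PV = 4.729996
  t = 6.0000: CF_t = 6.300000, DF = 0.708964, PV = 4.466474
  t = 7.0000: CF_t = 106.300000, DF = 0.669466, PV = 71.164195
Price P = sum_t PV_t = 102.240911
Convexity numerator sum_t t*(t + 1/m) * CF_t / (1+y/m)^(m*t + 2):
  t = 1.0000: term = 10.609201
  t = 2.0000: term = 30.054393
  t = 3.0000: term = 56.759949
  t = 4.0000: term = 89.329476
  t = 5.0000: term = 126.529002
  t = 6.0000: term = 167.271580
  t = 7.0000: term = 3553.510889
Convexity = (1/P) * sum = 4034.064489 / 102.240911 = 39.456461

Answer: Convexity = 39.4565


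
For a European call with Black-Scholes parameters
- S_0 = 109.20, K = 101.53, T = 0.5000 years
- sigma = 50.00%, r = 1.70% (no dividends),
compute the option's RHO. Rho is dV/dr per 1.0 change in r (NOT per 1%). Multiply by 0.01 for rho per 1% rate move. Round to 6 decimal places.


d1 = 0.4068034583; d2 = 0.0532500677
phi(d1) = 0.3672607987; exp(-qT) = 1.0000000000; exp(-rT) = 0.9915360229
N(d2) = 0.5212336681
Rho = K*T*exp(-rT)*N(d2) = 101.5300 * 0.5000 * 0.9915360229 * 0.5212336681 = 26.236467

Answer: Rho = 26.236467


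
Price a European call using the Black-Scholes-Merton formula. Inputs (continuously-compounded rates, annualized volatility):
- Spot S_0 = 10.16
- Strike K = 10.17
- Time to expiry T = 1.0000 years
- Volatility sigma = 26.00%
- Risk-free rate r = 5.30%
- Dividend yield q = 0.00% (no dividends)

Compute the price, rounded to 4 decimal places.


d1 = (ln(S/K) + (r - q + 0.5*sigma^2) * T) / (sigma * sqrt(T)) = 0.33006243
d2 = d1 - sigma * sqrt(T) = 0.07006243
exp(-rT) = 0.94838001; exp(-qT) = 1.00000000
C = S_0 * exp(-qT) * N(d1) - K * exp(-rT) * N(d2)
N(d1) = 0.62932361; N(d2) = 0.52792802
C = 10.1600 * 1.00000000 * 0.62932361 - 10.1700 * 0.94838001 * 0.52792802 = 1.3020

Answer: Price = 1.3020


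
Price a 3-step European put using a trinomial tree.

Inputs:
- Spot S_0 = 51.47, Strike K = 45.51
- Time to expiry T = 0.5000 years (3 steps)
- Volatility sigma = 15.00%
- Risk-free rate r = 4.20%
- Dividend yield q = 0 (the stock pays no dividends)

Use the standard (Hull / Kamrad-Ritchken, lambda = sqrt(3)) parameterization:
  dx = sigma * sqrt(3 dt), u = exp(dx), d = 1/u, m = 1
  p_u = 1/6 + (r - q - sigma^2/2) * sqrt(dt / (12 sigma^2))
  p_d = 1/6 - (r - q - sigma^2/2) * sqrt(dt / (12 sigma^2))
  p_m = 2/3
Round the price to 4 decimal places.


dt = T/N = 0.166667; dx = sigma*sqrt(3*dt) = 0.106066
u = exp(dx) = 1.111895; d = 1/u = 0.899365
p_u = 0.190826, p_m = 0.666667, p_d = 0.142507
Discount per step: exp(-r*dt) = 0.993024
Stock lattice S(k, j) with j the centered position index:
  k=0: S(0,+0) = 51.4700
  k=1: S(1,-1) = 46.2903; S(1,+0) = 51.4700; S(1,+1) = 57.2292
  k=2: S(2,-2) = 41.6319; S(2,-1) = 46.2903; S(2,+0) = 51.4700; S(2,+1) = 57.2292; S(2,+2) = 63.6329
  k=3: S(3,-3) = 37.4423; S(3,-2) = 41.6319; S(3,-1) = 46.2903; S(3,+0) = 51.4700; S(3,+1) = 57.2292; S(3,+2) = 63.6329; S(3,+3) = 70.7532
Terminal payoffs V(N, j) = max(K - S_T, 0):
  V(3,-3) = 8.067701; V(3,-2) = 3.878084; V(3,-1) = 0.000000; V(3,+0) = 0.000000; V(3,+1) = 0.000000; V(3,+2) = 0.000000; V(3,+3) = 0.000000
Backward induction: V(k, j) = exp(-r*dt) * [p_u * V(k+1, j+1) + p_m * V(k+1, j) + p_d * V(k+1, j-1)]
  V(2,-2) = exp(-r*dt) * [p_u*0.000000 + p_m*3.878084 + p_d*8.067701] = 3.709040
  V(2,-1) = exp(-r*dt) * [p_u*0.000000 + p_m*0.000000 + p_d*3.878084] = 0.548800
  V(2,+0) = exp(-r*dt) * [p_u*0.000000 + p_m*0.000000 + p_d*0.000000] = 0.000000
  V(2,+1) = exp(-r*dt) * [p_u*0.000000 + p_m*0.000000 + p_d*0.000000] = 0.000000
  V(2,+2) = exp(-r*dt) * [p_u*0.000000 + p_m*0.000000 + p_d*0.000000] = 0.000000
  V(1,-1) = exp(-r*dt) * [p_u*0.000000 + p_m*0.548800 + p_d*3.709040] = 0.888192
  V(1,+0) = exp(-r*dt) * [p_u*0.000000 + p_m*0.000000 + p_d*0.548800] = 0.077662
  V(1,+1) = exp(-r*dt) * [p_u*0.000000 + p_m*0.000000 + p_d*0.000000] = 0.000000
  V(0,+0) = exp(-r*dt) * [p_u*0.000000 + p_m*0.077662 + p_d*0.888192] = 0.177105

Answer: Price = V(0,0) = 0.1771


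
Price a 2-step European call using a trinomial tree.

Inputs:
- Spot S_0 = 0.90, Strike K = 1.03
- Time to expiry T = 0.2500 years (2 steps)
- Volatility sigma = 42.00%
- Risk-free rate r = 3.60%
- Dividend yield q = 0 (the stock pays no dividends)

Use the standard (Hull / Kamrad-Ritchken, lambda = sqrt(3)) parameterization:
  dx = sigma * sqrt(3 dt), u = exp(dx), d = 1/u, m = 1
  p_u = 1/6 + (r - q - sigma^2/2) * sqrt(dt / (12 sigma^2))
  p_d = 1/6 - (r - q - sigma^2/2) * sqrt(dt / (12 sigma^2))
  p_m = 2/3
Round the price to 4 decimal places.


dt = T/N = 0.125000; dx = sigma*sqrt(3*dt) = 0.257196
u = exp(dx) = 1.293299; d = 1/u = 0.773216
p_u = 0.153982, p_m = 0.666667, p_d = 0.179352
Discount per step: exp(-r*dt) = 0.995510
Stock lattice S(k, j) with j the centered position index:
  k=0: S(0,+0) = 0.9000
  k=1: S(1,-1) = 0.6959; S(1,+0) = 0.9000; S(1,+1) = 1.1640
  k=2: S(2,-2) = 0.5381; S(2,-1) = 0.6959; S(2,+0) = 0.9000; S(2,+1) = 1.1640; S(2,+2) = 1.5054
Terminal payoffs V(N, j) = max(S_T - K, 0):
  V(2,-2) = 0.000000; V(2,-1) = 0.000000; V(2,+0) = 0.000000; V(2,+1) = 0.133969; V(2,+2) = 0.475360
Backward induction: V(k, j) = exp(-r*dt) * [p_u * V(k+1, j+1) + p_m * V(k+1, j) + p_d * V(k+1, j-1)]
  V(1,-1) = exp(-r*dt) * [p_u*0.000000 + p_m*0.000000 + p_d*0.000000] = 0.000000
  V(1,+0) = exp(-r*dt) * [p_u*0.133969 + p_m*0.000000 + p_d*0.000000] = 0.020536
  V(1,+1) = exp(-r*dt) * [p_u*0.475360 + p_m*0.133969 + p_d*0.000000] = 0.161780
  V(0,+0) = exp(-r*dt) * [p_u*0.161780 + p_m*0.020536 + p_d*0.000000] = 0.038429

Answer: Price = V(0,0) = 0.0384


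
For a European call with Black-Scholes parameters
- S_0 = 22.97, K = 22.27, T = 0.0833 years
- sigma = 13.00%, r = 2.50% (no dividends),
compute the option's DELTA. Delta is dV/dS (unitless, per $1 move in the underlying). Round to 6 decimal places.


Answer: Delta = 0.815704

Derivation:
d1 = 0.8991120893; d2 = 0.8615918281
phi(d1) = 0.2662978639; exp(-qT) = 1.0000000000; exp(-rT) = 0.9979196669
N(d1) = 0.8157035203
Delta = exp(-qT) * N(d1) = 1.0000000000 * 0.8157035203 = 0.815704


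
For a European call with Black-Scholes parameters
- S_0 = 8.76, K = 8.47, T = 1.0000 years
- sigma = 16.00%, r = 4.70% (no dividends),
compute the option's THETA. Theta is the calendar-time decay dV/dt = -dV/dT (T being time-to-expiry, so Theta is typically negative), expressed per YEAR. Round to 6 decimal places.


Answer: Theta = -0.488024

Derivation:
d1 = 0.5841587268; d2 = 0.4241587268
phi(d1) = 0.3363647164; exp(-qT) = 1.0000000000; exp(-rT) = 0.9540873976
Theta = -S*exp(-qT)*phi(d1)*sigma/(2*sqrt(T)) - r*K*exp(-rT)*N(d2) + q*S*exp(-qT)*N(d1)
N(d1) = 0.7204432365; N(d2) = 0.6642749706; sqrt(T) = 1.0000000000
Term 1 = -8.7600 * 1.0000000000 * 0.3363647164 * 0.1600 / (2 * 1.0000000000) = -0.2357243933
Term 2 = -0.0470 * 8.4700 * 0.9540873976 * 0.6642749706 = -0.2523000383
Term 3 = 0 (no dividend yield, q = 0)
Theta = -0.2357243933 + (-0.2523000383) + (0.0000000000) = -0.488024


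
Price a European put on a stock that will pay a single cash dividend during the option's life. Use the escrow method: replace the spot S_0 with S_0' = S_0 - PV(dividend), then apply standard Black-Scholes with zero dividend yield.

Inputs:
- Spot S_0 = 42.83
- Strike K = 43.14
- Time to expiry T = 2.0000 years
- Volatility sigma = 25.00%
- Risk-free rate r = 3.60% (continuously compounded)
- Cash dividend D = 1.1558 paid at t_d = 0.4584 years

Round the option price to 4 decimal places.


PV(D) = D * exp(-r * t_d) = 1.1558 * 0.98363302 = 1.13688304
S_0' = S_0 - PV(D) = 42.8300 - 1.13688304 = 41.69311696
d1 = (ln(S_0'/K) + (r + sigma^2/2)*T) / (sigma*sqrt(T)) = 0.28393283
d2 = d1 - sigma*sqrt(T) = -0.06962056
exp(-rT) = 0.93053090
N(-d1) = 0.38823093; N(-d2) = 0.52775217
P = K * exp(-rT) * N(-d2) - S_0' * N(-d1) = 43.1400 * 0.93053090 * 0.52775217 - 41.69311696 * 0.38823093 = 4.9991

Answer: Price = 4.9991


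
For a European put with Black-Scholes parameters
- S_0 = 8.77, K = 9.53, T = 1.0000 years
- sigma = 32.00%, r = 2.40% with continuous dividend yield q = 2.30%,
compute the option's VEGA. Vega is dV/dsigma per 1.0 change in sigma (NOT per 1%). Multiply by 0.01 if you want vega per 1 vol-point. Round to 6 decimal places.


d1 = -0.0965872228; d2 = -0.4165872228
phi(d1) = 0.3970857292; exp(-qT) = 0.9772624838; exp(-rT) = 0.9762857098
Vega = S * exp(-qT) * phi(d1) * sqrt(T) = 8.7700 * 0.9772624838 * 0.3970857292 * 1.0000000000 = 3.403260

Answer: Vega = 3.403260


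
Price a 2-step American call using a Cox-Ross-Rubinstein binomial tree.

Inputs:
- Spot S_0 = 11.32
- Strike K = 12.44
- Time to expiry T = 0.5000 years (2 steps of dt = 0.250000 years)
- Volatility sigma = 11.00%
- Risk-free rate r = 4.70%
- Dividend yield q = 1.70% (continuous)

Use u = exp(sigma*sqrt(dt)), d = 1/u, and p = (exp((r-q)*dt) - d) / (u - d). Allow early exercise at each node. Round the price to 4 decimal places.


Answer: Price = V(0,0) = 0.0590

Derivation:
dt = T/N = 0.250000
u = exp(sigma*sqrt(dt)) = 1.056541; d = 1/u = 0.946485
p = (exp((r-q)*dt) - d) / (u - d) = 0.554657
Discount per step: exp(-r*dt) = 0.988319
Stock lattice S(k, i) with i counting down-moves:
  k=0: S(0,0) = 11.3200
  k=1: S(1,0) = 11.9600; S(1,1) = 10.7142
  k=2: S(2,0) = 12.6363; S(2,1) = 11.3200; S(2,2) = 10.1408
Terminal payoffs V(N, i) = max(S_T - K, 0):
  V(2,0) = 0.196268; V(2,1) = 0.000000; V(2,2) = 0.000000
Backward induction: V(k, i) = exp(-r*dt) * [p * V(k+1, i) + (1-p) * V(k+1, i+1)]; then take max(V_cont, immediate exercise) for American.
  V(1,0) = exp(-r*dt) * [p*0.196268 + (1-p)*0.000000] = 0.107590; exercise = 0.000000; V(1,0) = max -> 0.107590
  V(1,1) = exp(-r*dt) * [p*0.000000 + (1-p)*0.000000] = 0.000000; exercise = 0.000000; V(1,1) = max -> 0.000000
  V(0,0) = exp(-r*dt) * [p*0.107590 + (1-p)*0.000000] = 0.058978; exercise = 0.000000; V(0,0) = max -> 0.058978


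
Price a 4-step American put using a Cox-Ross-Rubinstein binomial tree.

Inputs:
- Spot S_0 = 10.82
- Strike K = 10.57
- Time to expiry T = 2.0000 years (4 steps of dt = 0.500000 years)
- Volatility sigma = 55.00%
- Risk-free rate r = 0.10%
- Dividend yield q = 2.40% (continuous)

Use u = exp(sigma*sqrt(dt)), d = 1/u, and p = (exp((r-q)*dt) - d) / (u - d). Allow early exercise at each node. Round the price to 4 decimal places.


Answer: Price = V(0,0) = 3.1280

Derivation:
dt = T/N = 0.500000
u = exp(sigma*sqrt(dt)) = 1.475370; d = 1/u = 0.677796
p = (exp((r-q)*dt) - d) / (u - d) = 0.389644
Discount per step: exp(-r*dt) = 0.999500
Stock lattice S(k, i) with i counting down-moves:
  k=0: S(0,0) = 10.8200
  k=1: S(1,0) = 15.9635; S(1,1) = 7.3338
  k=2: S(2,0) = 23.5521; S(2,1) = 10.8200; S(2,2) = 4.9708
  k=3: S(3,0) = 34.7480; S(3,1) = 15.9635; S(3,2) = 7.3338; S(3,3) = 3.3692
  k=4: S(4,0) = 51.2662; S(4,1) = 23.5521; S(4,2) = 10.8200; S(4,3) = 4.9708; S(4,4) = 2.2836
Terminal payoffs V(N, i) = max(K - S_T, 0):
  V(4,0) = 0.000000; V(4,1) = 0.000000; V(4,2) = 0.000000; V(4,3) = 5.599210; V(4,4) = 8.286381
Backward induction: V(k, i) = exp(-r*dt) * [p * V(k+1, i) + (1-p) * V(k+1, i+1)]; then take max(V_cont, immediate exercise) for American.
  V(3,0) = exp(-r*dt) * [p*0.000000 + (1-p)*0.000000] = 0.000000; exercise = 0.000000; V(3,0) = max -> 0.000000
  V(3,1) = exp(-r*dt) * [p*0.000000 + (1-p)*0.000000] = 0.000000; exercise = 0.000000; V(3,1) = max -> 0.000000
  V(3,2) = exp(-r*dt) * [p*0.000000 + (1-p)*5.599210] = 3.415804; exercise = 3.236246; V(3,2) = max -> 3.415804
  V(3,3) = exp(-r*dt) * [p*5.599210 + (1-p)*8.286381] = 7.235723; exercise = 7.200818; V(3,3) = max -> 7.235723
  V(2,0) = exp(-r*dt) * [p*0.000000 + (1-p)*0.000000] = 0.000000; exercise = 0.000000; V(2,0) = max -> 0.000000
  V(2,1) = exp(-r*dt) * [p*0.000000 + (1-p)*3.415804] = 2.083814; exercise = 0.000000; V(2,1) = max -> 2.083814
  V(2,2) = exp(-r*dt) * [p*3.415804 + (1-p)*7.235723] = 5.744442; exercise = 5.599210; V(2,2) = max -> 5.744442
  V(1,0) = exp(-r*dt) * [p*0.000000 + (1-p)*2.083814] = 1.271233; exercise = 0.000000; V(1,0) = max -> 1.271233
  V(1,1) = exp(-r*dt) * [p*2.083814 + (1-p)*5.744442] = 4.315942; exercise = 3.236246; V(1,1) = max -> 4.315942
  V(0,0) = exp(-r*dt) * [p*1.271233 + (1-p)*4.315942] = 3.128025; exercise = 0.000000; V(0,0) = max -> 3.128025


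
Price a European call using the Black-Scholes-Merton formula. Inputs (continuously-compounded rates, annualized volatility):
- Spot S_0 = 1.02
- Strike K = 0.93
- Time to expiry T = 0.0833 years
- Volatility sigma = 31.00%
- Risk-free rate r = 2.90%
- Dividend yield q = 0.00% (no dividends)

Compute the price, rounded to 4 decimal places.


d1 = (ln(S/K) + (r - q + 0.5*sigma^2) * T) / (sigma * sqrt(T)) = 1.10416953
d2 = d1 - sigma * sqrt(T) = 1.01469814
exp(-rT) = 0.99758722; exp(-qT) = 1.00000000
C = S_0 * exp(-qT) * N(d1) - K * exp(-rT) * N(d2)
N(d1) = 0.86524020; N(d2) = 0.84487513
C = 1.0200 * 1.00000000 * 0.86524020 - 0.9300 * 0.99758722 * 0.84487513 = 0.0987

Answer: Price = 0.0987


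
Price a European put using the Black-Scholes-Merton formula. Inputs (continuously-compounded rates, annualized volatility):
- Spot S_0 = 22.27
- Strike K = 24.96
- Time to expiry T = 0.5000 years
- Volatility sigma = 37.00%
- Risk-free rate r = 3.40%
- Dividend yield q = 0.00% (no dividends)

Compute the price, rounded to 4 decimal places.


Answer: Price = 3.7351

Derivation:
d1 = (ln(S/K) + (r - q + 0.5*sigma^2) * T) / (sigma * sqrt(T)) = -0.24006872
d2 = d1 - sigma * sqrt(T) = -0.50169823
exp(-rT) = 0.98314368; exp(-qT) = 1.00000000
P = K * exp(-rT) * N(-d2) - S_0 * exp(-qT) * N(-d1)
N(-d1) = 0.59486151; N(-d2) = 0.69206010
P = 24.9600 * 0.98314368 * 0.69206010 - 22.2700 * 1.00000000 * 0.59486151 = 3.7351


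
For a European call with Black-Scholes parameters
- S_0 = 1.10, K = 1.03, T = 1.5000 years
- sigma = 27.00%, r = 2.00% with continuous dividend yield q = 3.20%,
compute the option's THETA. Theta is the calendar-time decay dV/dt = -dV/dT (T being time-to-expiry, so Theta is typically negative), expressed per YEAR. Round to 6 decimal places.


d1 = 0.3097436558; d2 = -0.0209374594
phi(d1) = 0.3802565588; exp(-qT) = 0.9531337871; exp(-rT) = 0.9704455335
Theta = -S*exp(-qT)*phi(d1)*sigma/(2*sqrt(T)) - r*K*exp(-rT)*N(d2) + q*S*exp(-qT)*N(d1)
N(d1) = 0.6216220491; N(d2) = 0.4916477724; sqrt(T) = 1.2247448714
Term 1 = -1.1000 * 0.9531337871 * 0.3802565588 * 0.2700 / (2 * 1.2247448714) = -0.0439451957
Term 2 = -0.0200 * 1.0300 * 0.9704455335 * 0.4916477724 = -0.0098286181
Term 3 = 0.0320 * 1.1000 * 0.9531337871 * 0.6216220491 = 0.0208556120
Theta = -0.0439451957 + (-0.0098286181) + (0.0208556120) = -0.032918

Answer: Theta = -0.032918


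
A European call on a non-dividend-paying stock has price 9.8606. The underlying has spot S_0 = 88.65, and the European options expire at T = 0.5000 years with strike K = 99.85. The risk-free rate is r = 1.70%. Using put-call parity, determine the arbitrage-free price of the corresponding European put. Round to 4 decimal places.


Answer: Put price = 20.2155

Derivation:
Put-call parity: C - P = S_0 * exp(-qT) - K * exp(-rT).
S_0 * exp(-qT) = 88.6500 * 1.00000000 = 88.65000000
K * exp(-rT) = 99.8500 * 0.99153602 = 99.00487188
P = C - S*exp(-qT) + K*exp(-rT)
P = 9.8606 - 88.65000000 + 99.00487188 = 20.2155


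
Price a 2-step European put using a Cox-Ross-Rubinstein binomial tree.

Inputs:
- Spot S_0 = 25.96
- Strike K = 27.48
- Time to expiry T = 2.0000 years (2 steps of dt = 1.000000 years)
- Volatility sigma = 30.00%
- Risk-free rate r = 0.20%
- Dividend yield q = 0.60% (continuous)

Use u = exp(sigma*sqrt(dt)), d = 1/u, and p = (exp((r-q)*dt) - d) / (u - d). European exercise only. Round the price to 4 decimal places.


dt = T/N = 1.000000
u = exp(sigma*sqrt(dt)) = 1.349859; d = 1/u = 0.740818
p = (exp((r-q)*dt) - d) / (u - d) = 0.419003
Discount per step: exp(-r*dt) = 0.998002
Stock lattice S(k, i) with i counting down-moves:
  k=0: S(0,0) = 25.9600
  k=1: S(1,0) = 35.0423; S(1,1) = 19.2316
  k=2: S(2,0) = 47.3022; S(2,1) = 25.9600; S(2,2) = 14.2472
Terminal payoffs V(N, i) = max(K - S_T, 0):
  V(2,0) = 0.000000; V(2,1) = 1.520000; V(2,2) = 13.232850
Backward induction: V(k, i) = exp(-r*dt) * [p * V(k+1, i) + (1-p) * V(k+1, i+1)].
  V(1,0) = exp(-r*dt) * [p*0.000000 + (1-p)*1.520000] = 0.881351
  V(1,1) = exp(-r*dt) * [p*1.520000 + (1-p)*13.232850] = 8.308498
  V(0,0) = exp(-r*dt) * [p*0.881351 + (1-p)*8.308498] = 5.186120

Answer: Price = V(0,0) = 5.1861


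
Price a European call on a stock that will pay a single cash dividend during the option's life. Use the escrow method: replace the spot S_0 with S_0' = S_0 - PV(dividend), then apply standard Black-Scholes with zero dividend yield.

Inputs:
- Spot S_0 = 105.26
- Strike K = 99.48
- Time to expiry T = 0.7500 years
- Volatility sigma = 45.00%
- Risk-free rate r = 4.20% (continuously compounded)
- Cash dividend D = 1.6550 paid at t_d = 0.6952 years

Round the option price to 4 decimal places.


Answer: Price = 19.3456

Derivation:
PV(D) = D * exp(-r * t_d) = 1.6550 * 0.97122375 = 1.60737531
S_0' = S_0 - PV(D) = 105.2600 - 1.60737531 = 103.65262469
d1 = (ln(S_0'/K) + (r + sigma^2/2)*T) / (sigma*sqrt(T)) = 0.38111800
d2 = d1 - sigma*sqrt(T) = -0.00859343
exp(-rT) = 0.96899096
N(d1) = 0.64844215; N(d2) = 0.49657176
C = S_0' * N(d1) - K * exp(-rT) * N(d2) = 103.65262469 * 0.64844215 - 99.4800 * 0.96899096 * 0.49657176 = 19.3456


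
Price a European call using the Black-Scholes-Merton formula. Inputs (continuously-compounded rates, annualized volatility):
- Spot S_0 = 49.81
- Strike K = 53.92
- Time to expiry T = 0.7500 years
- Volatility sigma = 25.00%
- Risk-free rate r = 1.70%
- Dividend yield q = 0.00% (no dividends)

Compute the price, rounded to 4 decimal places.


Answer: Price = 2.9353

Derivation:
d1 = (ln(S/K) + (r - q + 0.5*sigma^2) * T) / (sigma * sqrt(T)) = -0.19906206
d2 = d1 - sigma * sqrt(T) = -0.41556841
exp(-rT) = 0.98733094; exp(-qT) = 1.00000000
C = S_0 * exp(-qT) * N(d1) - K * exp(-rT) * N(d2)
N(d1) = 0.42110710; N(d2) = 0.33886292
C = 49.8100 * 1.00000000 * 0.42110710 - 53.9200 * 0.98733094 * 0.33886292 = 2.9353


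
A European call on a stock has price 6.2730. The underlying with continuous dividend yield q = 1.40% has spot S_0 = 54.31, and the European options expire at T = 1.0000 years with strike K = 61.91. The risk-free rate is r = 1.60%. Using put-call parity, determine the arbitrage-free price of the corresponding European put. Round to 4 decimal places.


Put-call parity: C - P = S_0 * exp(-qT) - K * exp(-rT).
S_0 * exp(-qT) = 54.3100 * 0.98609754 = 53.55495763
K * exp(-rT) = 61.9100 * 0.98412732 = 60.92732238
P = C - S*exp(-qT) + K*exp(-rT)
P = 6.2730 - 53.55495763 + 60.92732238 = 13.6454

Answer: Put price = 13.6454


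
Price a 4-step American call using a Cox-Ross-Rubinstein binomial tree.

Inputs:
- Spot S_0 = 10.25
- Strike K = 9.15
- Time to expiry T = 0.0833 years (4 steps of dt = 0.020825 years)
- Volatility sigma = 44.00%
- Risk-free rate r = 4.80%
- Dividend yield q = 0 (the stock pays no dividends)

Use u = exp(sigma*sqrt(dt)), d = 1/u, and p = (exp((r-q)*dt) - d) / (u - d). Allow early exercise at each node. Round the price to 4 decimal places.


Answer: Price = V(0,0) = 1.2475

Derivation:
dt = T/N = 0.020825
u = exp(sigma*sqrt(dt)) = 1.065555; d = 1/u = 0.938478
p = (exp((r-q)*dt) - d) / (u - d) = 0.492001
Discount per step: exp(-r*dt) = 0.999001
Stock lattice S(k, i) with i counting down-moves:
  k=0: S(0,0) = 10.2500
  k=1: S(1,0) = 10.9219; S(1,1) = 9.6194
  k=2: S(2,0) = 11.6379; S(2,1) = 10.2500; S(2,2) = 9.0276
  k=3: S(3,0) = 12.4009; S(3,1) = 10.9219; S(3,2) = 9.6194; S(3,3) = 8.4722
  k=4: S(4,0) = 13.2138; S(4,1) = 11.6379; S(4,2) = 10.2500; S(4,3) = 9.0276; S(4,4) = 7.9510
Terminal payoffs V(N, i) = max(S_T - K, 0):
  V(4,0) = 4.063790; V(4,1) = 2.487927; V(4,2) = 1.100000; V(4,3) = 0.000000; V(4,4) = 0.000000
Backward induction: V(k, i) = exp(-r*dt) * [p * V(k+1, i) + (1-p) * V(k+1, i+1)]; then take max(V_cont, immediate exercise) for American.
  V(3,0) = exp(-r*dt) * [p*4.063790 + (1-p)*2.487927] = 3.259994; exercise = 3.250852; V(3,0) = max -> 3.259994
  V(3,1) = exp(-r*dt) * [p*2.487927 + (1-p)*1.100000] = 1.781081; exercise = 1.771939; V(3,1) = max -> 1.781081
  V(3,2) = exp(-r*dt) * [p*1.100000 + (1-p)*0.000000] = 0.540661; exercise = 0.469400; V(3,2) = max -> 0.540661
  V(3,3) = exp(-r*dt) * [p*0.000000 + (1-p)*0.000000] = 0.000000; exercise = 0.000000; V(3,3) = max -> 0.000000
  V(2,0) = exp(-r*dt) * [p*3.259994 + (1-p)*1.781081] = 2.506202; exercise = 2.487927; V(2,0) = max -> 2.506202
  V(2,1) = exp(-r*dt) * [p*1.781081 + (1-p)*0.540661] = 1.149799; exercise = 1.100000; V(2,1) = max -> 1.149799
  V(2,2) = exp(-r*dt) * [p*0.540661 + (1-p)*0.000000] = 0.265740; exercise = 0.000000; V(2,2) = max -> 0.265740
  V(1,0) = exp(-r*dt) * [p*2.506202 + (1-p)*1.149799] = 1.815336; exercise = 1.771939; V(1,0) = max -> 1.815336
  V(1,1) = exp(-r*dt) * [p*1.149799 + (1-p)*0.265740] = 0.699998; exercise = 0.469400; V(1,1) = max -> 0.699998
  V(0,0) = exp(-r*dt) * [p*1.815336 + (1-p)*0.699998] = 1.247498; exercise = 1.100000; V(0,0) = max -> 1.247498


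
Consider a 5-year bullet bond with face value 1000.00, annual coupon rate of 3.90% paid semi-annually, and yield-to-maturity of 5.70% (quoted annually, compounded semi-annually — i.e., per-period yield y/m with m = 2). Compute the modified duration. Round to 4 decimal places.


Answer: Modified duration = 4.4436

Derivation:
Coupon per period c = face * coupon_rate / m = 19.500000
Periods per year m = 2; per-period yield y/m = 0.028500
Number of cashflows N = 10
Cashflows (t years, CF_t, discount factor 1/(1+y/m)^(m*t), PV):
  t = 0.5000: CF_t = 19.500000, DF = 0.972290, PV = 18.959650
  t = 1.0000: CF_t = 19.500000, DF = 0.945347, PV = 18.434273
  t = 1.5000: CF_t = 19.500000, DF = 0.919152, PV = 17.923455
  t = 2.0000: CF_t = 19.500000, DF = 0.893682, PV = 17.426791
  t = 2.5000: CF_t = 19.500000, DF = 0.868917, PV = 16.943890
  t = 3.0000: CF_t = 19.500000, DF = 0.844840, PV = 16.474371
  t = 3.5000: CF_t = 19.500000, DF = 0.821429, PV = 16.017862
  t = 4.0000: CF_t = 19.500000, DF = 0.798667, PV = 15.574003
  t = 4.5000: CF_t = 19.500000, DF = 0.776536, PV = 15.142443
  t = 5.0000: CF_t = 1019.500000, DF = 0.755018, PV = 769.740380
Price P = sum_t PV_t = 922.637117
First compute Macaulay numerator sum_t t * PV_t:
  t * PV_t at t = 0.5000: 9.479825
  t * PV_t at t = 1.0000: 18.434273
  t * PV_t at t = 1.5000: 26.885182
  t * PV_t at t = 2.0000: 34.853582
  t * PV_t at t = 2.5000: 42.359726
  t * PV_t at t = 3.0000: 49.423112
  t * PV_t at t = 3.5000: 56.062516
  t * PV_t at t = 4.0000: 62.296010
  t * PV_t at t = 4.5000: 68.140993
  t * PV_t at t = 5.0000: 3848.701899
Macaulay duration D = 4216.637119 / 922.637117 = 4.570201
Modified duration = D / (1 + y/m) = 4.570201 / (1 + 0.028500) = 4.443560


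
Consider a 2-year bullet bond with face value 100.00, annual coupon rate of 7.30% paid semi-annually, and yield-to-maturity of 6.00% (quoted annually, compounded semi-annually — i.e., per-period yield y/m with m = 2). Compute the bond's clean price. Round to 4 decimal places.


Coupon per period c = face * coupon_rate / m = 3.650000
Periods per year m = 2; per-period yield y/m = 0.030000
Number of cashflows N = 4
Cashflows (t years, CF_t, discount factor 1/(1+y/m)^(m*t), PV):
  t = 0.5000: CF_t = 3.650000, DF = 0.970874, PV = 3.543689
  t = 1.0000: CF_t = 3.650000, DF = 0.942596, PV = 3.440475
  t = 1.5000: CF_t = 3.650000, DF = 0.915142, PV = 3.340267
  t = 2.0000: CF_t = 103.650000, DF = 0.888487, PV = 92.091683
Price P = sum_t PV_t = 102.416114

Answer: Price = 102.4161


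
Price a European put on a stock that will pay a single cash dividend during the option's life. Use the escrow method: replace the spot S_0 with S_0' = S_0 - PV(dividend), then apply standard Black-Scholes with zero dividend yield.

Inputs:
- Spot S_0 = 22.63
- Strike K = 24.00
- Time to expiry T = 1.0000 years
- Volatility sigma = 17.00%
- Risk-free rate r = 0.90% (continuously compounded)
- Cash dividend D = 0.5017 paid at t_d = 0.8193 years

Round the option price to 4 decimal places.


Answer: Price = 2.5188

Derivation:
PV(D) = D * exp(-r * t_d) = 0.5017 * 0.99265342 = 0.49801422
S_0' = S_0 - PV(D) = 22.6300 - 0.49801422 = 22.13198578
d1 = (ln(S_0'/K) + (r + sigma^2/2)*T) / (sigma*sqrt(T)) = -0.33870558
d2 = d1 - sigma*sqrt(T) = -0.50870558
exp(-rT) = 0.99104038
N(-d1) = 0.63258423; N(-d2) = 0.69452069
P = K * exp(-rT) * N(-d2) - S_0' * N(-d1) = 24.0000 * 0.99104038 * 0.69452069 - 22.13198578 * 0.63258423 = 2.5188


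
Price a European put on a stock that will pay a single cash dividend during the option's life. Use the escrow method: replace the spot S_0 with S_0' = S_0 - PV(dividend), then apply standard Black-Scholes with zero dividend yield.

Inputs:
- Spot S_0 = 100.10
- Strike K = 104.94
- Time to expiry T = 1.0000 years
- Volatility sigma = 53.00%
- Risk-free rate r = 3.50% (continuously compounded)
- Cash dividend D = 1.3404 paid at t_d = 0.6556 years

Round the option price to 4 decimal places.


PV(D) = D * exp(-r * t_d) = 1.3404 * 0.97731526 = 1.30999337
S_0' = S_0 - PV(D) = 100.1000 - 1.30999337 = 98.79000663
d1 = (ln(S_0'/K) + (r + sigma^2/2)*T) / (sigma*sqrt(T)) = 0.21708999
d2 = d1 - sigma*sqrt(T) = -0.31291001
exp(-rT) = 0.96560542
N(-d1) = 0.41406911; N(-d2) = 0.62282548
P = K * exp(-rT) * N(-d2) - S_0' * N(-d1) = 104.9400 * 0.96560542 * 0.62282548 - 98.79000663 * 0.41406911 = 22.2054

Answer: Price = 22.2054


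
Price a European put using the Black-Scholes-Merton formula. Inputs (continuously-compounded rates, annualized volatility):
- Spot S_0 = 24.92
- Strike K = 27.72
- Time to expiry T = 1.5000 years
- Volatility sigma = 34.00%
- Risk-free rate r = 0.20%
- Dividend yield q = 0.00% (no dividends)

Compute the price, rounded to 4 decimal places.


d1 = (ln(S/K) + (r - q + 0.5*sigma^2) * T) / (sigma * sqrt(T)) = -0.04030487
d2 = d1 - sigma * sqrt(T) = -0.45671812
exp(-rT) = 0.99700450; exp(-qT) = 1.00000000
P = K * exp(-rT) * N(-d2) - S_0 * exp(-qT) * N(-d1)
N(-d1) = 0.51607496; N(-d2) = 0.67606317
P = 27.7200 * 0.99700450 * 0.67606317 - 24.9200 * 1.00000000 * 0.51607496 = 5.8237

Answer: Price = 5.8237


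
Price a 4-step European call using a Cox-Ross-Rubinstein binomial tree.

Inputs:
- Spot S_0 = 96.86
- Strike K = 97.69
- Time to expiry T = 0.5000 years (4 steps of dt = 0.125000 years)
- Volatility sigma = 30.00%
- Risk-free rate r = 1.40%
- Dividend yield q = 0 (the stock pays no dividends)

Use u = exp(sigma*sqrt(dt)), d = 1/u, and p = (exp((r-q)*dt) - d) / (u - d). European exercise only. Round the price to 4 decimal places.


Answer: Price = V(0,0) = 7.7705

Derivation:
dt = T/N = 0.125000
u = exp(sigma*sqrt(dt)) = 1.111895; d = 1/u = 0.899365
p = (exp((r-q)*dt) - d) / (u - d) = 0.481750
Discount per step: exp(-r*dt) = 0.998252
Stock lattice S(k, i) with i counting down-moves:
  k=0: S(0,0) = 96.8600
  k=1: S(1,0) = 107.6982; S(1,1) = 87.1125
  k=2: S(2,0) = 119.7491; S(2,1) = 96.8600; S(2,2) = 78.3460
  k=3: S(3,0) = 133.1485; S(3,1) = 107.6982; S(3,2) = 87.1125; S(3,3) = 70.4616
  k=4: S(4,0) = 148.0471; S(4,1) = 119.7491; S(4,2) = 96.8600; S(4,3) = 78.3460; S(4,4) = 63.3708
Terminal payoffs V(N, i) = max(S_T - K, 0):
  V(4,0) = 50.357135; V(4,1) = 22.059094; V(4,2) = 0.000000; V(4,3) = 0.000000; V(4,4) = 0.000000
Backward induction: V(k, i) = exp(-r*dt) * [p * V(k+1, i) + (1-p) * V(k+1, i+1)].
  V(3,0) = exp(-r*dt) * [p*50.357135 + (1-p)*22.059094] = 35.629260
  V(3,1) = exp(-r*dt) * [p*22.059094 + (1-p)*0.000000] = 10.608380
  V(3,2) = exp(-r*dt) * [p*0.000000 + (1-p)*0.000000] = 0.000000
  V(3,3) = exp(-r*dt) * [p*0.000000 + (1-p)*0.000000] = 0.000000
  V(2,0) = exp(-r*dt) * [p*35.629260 + (1-p)*10.608380] = 22.622557
  V(2,1) = exp(-r*dt) * [p*10.608380 + (1-p)*0.000000] = 5.101648
  V(2,2) = exp(-r*dt) * [p*0.000000 + (1-p)*0.000000] = 0.000000
  V(1,0) = exp(-r*dt) * [p*22.622557 + (1-p)*5.101648] = 13.518662
  V(1,1) = exp(-r*dt) * [p*5.101648 + (1-p)*0.000000] = 2.453420
  V(0,0) = exp(-r*dt) * [p*13.518662 + (1-p)*2.453420] = 7.770486


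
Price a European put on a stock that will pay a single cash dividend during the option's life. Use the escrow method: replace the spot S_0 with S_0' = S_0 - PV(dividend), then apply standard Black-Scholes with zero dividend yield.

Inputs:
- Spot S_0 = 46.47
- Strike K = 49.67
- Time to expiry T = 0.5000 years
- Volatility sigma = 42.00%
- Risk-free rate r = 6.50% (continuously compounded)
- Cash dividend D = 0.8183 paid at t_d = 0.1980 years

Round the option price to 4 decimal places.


PV(D) = D * exp(-r * t_d) = 0.8183 * 0.98721246 = 0.80783596
S_0' = S_0 - PV(D) = 46.4700 - 0.80783596 = 45.66216404
d1 = (ln(S_0'/K) + (r + sigma^2/2)*T) / (sigma*sqrt(T)) = -0.02535851
d2 = d1 - sigma*sqrt(T) = -0.32234336
exp(-rT) = 0.96802245
N(-d1) = 0.51011550; N(-d2) = 0.62640371
P = K * exp(-rT) * N(-d2) - S_0' * N(-d1) = 49.6700 * 0.96802245 * 0.62640371 - 45.66216404 * 0.51011550 = 6.8256

Answer: Price = 6.8256


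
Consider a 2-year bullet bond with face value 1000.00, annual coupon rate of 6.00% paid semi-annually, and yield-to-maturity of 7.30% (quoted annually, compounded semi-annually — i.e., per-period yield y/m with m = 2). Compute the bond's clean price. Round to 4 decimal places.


Answer: Price = 976.2098

Derivation:
Coupon per period c = face * coupon_rate / m = 30.000000
Periods per year m = 2; per-period yield y/m = 0.036500
Number of cashflows N = 4
Cashflows (t years, CF_t, discount factor 1/(1+y/m)^(m*t), PV):
  t = 0.5000: CF_t = 30.000000, DF = 0.964785, PV = 28.943560
  t = 1.0000: CF_t = 30.000000, DF = 0.930811, PV = 27.924322
  t = 1.5000: CF_t = 30.000000, DF = 0.898033, PV = 26.940977
  t = 2.0000: CF_t = 1030.000000, DF = 0.866409, PV = 892.400899
Price P = sum_t PV_t = 976.209758


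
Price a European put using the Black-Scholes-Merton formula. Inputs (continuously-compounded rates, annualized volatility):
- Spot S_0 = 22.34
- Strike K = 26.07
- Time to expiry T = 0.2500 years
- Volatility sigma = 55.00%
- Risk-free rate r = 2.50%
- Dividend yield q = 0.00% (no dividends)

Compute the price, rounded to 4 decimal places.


Answer: Price = 4.7928

Derivation:
d1 = (ln(S/K) + (r - q + 0.5*sigma^2) * T) / (sigma * sqrt(T)) = -0.40125067
d2 = d1 - sigma * sqrt(T) = -0.67625067
exp(-rT) = 0.99376949; exp(-qT) = 1.00000000
P = K * exp(-rT) * N(-d2) - S_0 * exp(-qT) * N(-d1)
N(-d1) = 0.65588221; N(-d2) = 0.75055925
P = 26.0700 * 0.99376949 * 0.75055925 - 22.3400 * 1.00000000 * 0.65588221 = 4.7928


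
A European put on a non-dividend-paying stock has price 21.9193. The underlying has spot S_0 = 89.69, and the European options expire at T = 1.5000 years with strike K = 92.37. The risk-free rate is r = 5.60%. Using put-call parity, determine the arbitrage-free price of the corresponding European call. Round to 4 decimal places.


Put-call parity: C - P = S_0 * exp(-qT) - K * exp(-rT).
S_0 * exp(-qT) = 89.6900 * 1.00000000 = 89.69000000
K * exp(-rT) = 92.3700 * 0.91943126 = 84.92786513
C = P + S*exp(-qT) - K*exp(-rT)
C = 21.9193 + 89.69000000 - 84.92786513 = 26.6814

Answer: Call price = 26.6814


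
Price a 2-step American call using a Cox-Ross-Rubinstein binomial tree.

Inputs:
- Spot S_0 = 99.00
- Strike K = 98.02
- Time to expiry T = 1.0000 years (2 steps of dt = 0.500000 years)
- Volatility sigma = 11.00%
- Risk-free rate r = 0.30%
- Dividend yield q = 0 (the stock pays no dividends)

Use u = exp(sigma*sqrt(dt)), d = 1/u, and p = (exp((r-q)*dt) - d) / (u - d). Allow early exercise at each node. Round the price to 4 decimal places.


Answer: Price = V(0,0) = 4.7153

Derivation:
dt = T/N = 0.500000
u = exp(sigma*sqrt(dt)) = 1.080887; d = 1/u = 0.925166
p = (exp((r-q)*dt) - d) / (u - d) = 0.490204
Discount per step: exp(-r*dt) = 0.998501
Stock lattice S(k, i) with i counting down-moves:
  k=0: S(0,0) = 99.0000
  k=1: S(1,0) = 107.0078; S(1,1) = 91.5915
  k=2: S(2,0) = 115.6633; S(2,1) = 99.0000; S(2,2) = 84.7373
Terminal payoffs V(N, i) = max(S_T - K, 0):
  V(2,0) = 17.643295; V(2,1) = 0.980000; V(2,2) = 0.000000
Backward induction: V(k, i) = exp(-r*dt) * [p * V(k+1, i) + (1-p) * V(k+1, i+1)]; then take max(V_cont, immediate exercise) for American.
  V(1,0) = exp(-r*dt) * [p*17.643295 + (1-p)*0.980000] = 9.134706; exercise = 8.987786; V(1,0) = max -> 9.134706
  V(1,1) = exp(-r*dt) * [p*0.980000 + (1-p)*0.000000] = 0.479680; exercise = 0.000000; V(1,1) = max -> 0.479680
  V(0,0) = exp(-r*dt) * [p*9.134706 + (1-p)*0.479680] = 4.715332; exercise = 0.980000; V(0,0) = max -> 4.715332


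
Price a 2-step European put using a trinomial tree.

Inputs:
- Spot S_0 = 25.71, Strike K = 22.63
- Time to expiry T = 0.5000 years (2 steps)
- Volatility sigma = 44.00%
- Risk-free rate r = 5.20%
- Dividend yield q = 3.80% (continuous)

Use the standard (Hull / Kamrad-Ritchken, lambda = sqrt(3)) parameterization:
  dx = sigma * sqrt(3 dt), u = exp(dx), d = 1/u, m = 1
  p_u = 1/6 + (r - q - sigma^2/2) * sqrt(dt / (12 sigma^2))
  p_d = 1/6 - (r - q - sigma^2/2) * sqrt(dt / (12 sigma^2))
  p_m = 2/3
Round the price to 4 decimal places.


dt = T/N = 0.250000; dx = sigma*sqrt(3*dt) = 0.381051
u = exp(dx) = 1.463823; d = 1/u = 0.683143
p_u = 0.139505, p_m = 0.666667, p_d = 0.193828
Discount per step: exp(-r*dt) = 0.987084
Stock lattice S(k, j) with j the centered position index:
  k=0: S(0,+0) = 25.7100
  k=1: S(1,-1) = 17.5636; S(1,+0) = 25.7100; S(1,+1) = 37.6349
  k=2: S(2,-2) = 11.9985; S(2,-1) = 17.5636; S(2,+0) = 25.7100; S(2,+1) = 37.6349; S(2,+2) = 55.0908
Terminal payoffs V(N, j) = max(K - S_T, 0):
  V(2,-2) = 10.631548; V(2,-1) = 5.066395; V(2,+0) = 0.000000; V(2,+1) = 0.000000; V(2,+2) = 0.000000
Backward induction: V(k, j) = exp(-r*dt) * [p_u * V(k+1, j+1) + p_m * V(k+1, j) + p_d * V(k+1, j-1)]
  V(1,-1) = exp(-r*dt) * [p_u*0.000000 + p_m*5.066395 + p_d*10.631548] = 5.368052
  V(1,+0) = exp(-r*dt) * [p_u*0.000000 + p_m*0.000000 + p_d*5.066395] = 0.969328
  V(1,+1) = exp(-r*dt) * [p_u*0.000000 + p_m*0.000000 + p_d*0.000000] = 0.000000
  V(0,+0) = exp(-r*dt) * [p_u*0.000000 + p_m*0.969328 + p_d*5.368052] = 1.664914

Answer: Price = V(0,0) = 1.6649


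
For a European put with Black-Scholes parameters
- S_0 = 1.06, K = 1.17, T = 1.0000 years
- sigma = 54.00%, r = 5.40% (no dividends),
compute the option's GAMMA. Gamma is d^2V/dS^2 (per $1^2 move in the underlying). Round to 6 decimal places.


Answer: Gamma = 0.684864

Derivation:
d1 = 0.1871577024; d2 = -0.3528422976
phi(d1) = 0.3920160344; exp(-qT) = 1.0000000000; exp(-rT) = 0.9474321065
Gamma = exp(-qT) * phi(d1) / (S * sigma * sqrt(T)) = 1.0000000000 * 0.3920160344 / (1.0600 * 0.5400 * 1.0000000000) = 0.684864


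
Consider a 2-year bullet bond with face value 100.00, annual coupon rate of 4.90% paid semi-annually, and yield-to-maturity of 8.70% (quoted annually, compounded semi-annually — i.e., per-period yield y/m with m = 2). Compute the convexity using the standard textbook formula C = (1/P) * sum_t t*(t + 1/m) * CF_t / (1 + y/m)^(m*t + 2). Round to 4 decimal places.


Answer: Convexity = 4.3675

Derivation:
Coupon per period c = face * coupon_rate / m = 2.450000
Periods per year m = 2; per-period yield y/m = 0.043500
Number of cashflows N = 4
Cashflows (t years, CF_t, discount factor 1/(1+y/m)^(m*t), PV):
  t = 0.5000: CF_t = 2.450000, DF = 0.958313, PV = 2.347868
  t = 1.0000: CF_t = 2.450000, DF = 0.918365, PV = 2.249993
  t = 1.5000: CF_t = 2.450000, DF = 0.880081, PV = 2.156198
  t = 2.0000: CF_t = 102.450000, DF = 0.843393, PV = 86.405651
Price P = sum_t PV_t = 93.159711
Convexity numerator sum_t t*(t + 1/m) * CF_t / (1+y/m)^(m*t + 2):
  t = 0.5000: term = 1.078099
  t = 1.0000: term = 3.099471
  t = 1.5000: term = 5.940528
  t = 2.0000: term = 396.759420
Convexity = (1/P) * sum = 406.877518 / 93.159711 = 4.367527


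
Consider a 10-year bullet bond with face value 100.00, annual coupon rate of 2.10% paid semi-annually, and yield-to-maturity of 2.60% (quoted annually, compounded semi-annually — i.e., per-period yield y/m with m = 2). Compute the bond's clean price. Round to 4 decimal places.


Coupon per period c = face * coupon_rate / m = 1.050000
Periods per year m = 2; per-period yield y/m = 0.013000
Number of cashflows N = 20
Cashflows (t years, CF_t, discount factor 1/(1+y/m)^(m*t), PV):
  t = 0.5000: CF_t = 1.050000, DF = 0.987167, PV = 1.036525
  t = 1.0000: CF_t = 1.050000, DF = 0.974498, PV = 1.023223
  t = 1.5000: CF_t = 1.050000, DF = 0.961992, PV = 1.010092
  t = 2.0000: CF_t = 1.050000, DF = 0.949647, PV = 0.997129
  t = 2.5000: CF_t = 1.050000, DF = 0.937460, PV = 0.984333
  t = 3.0000: CF_t = 1.050000, DF = 0.925429, PV = 0.971701
  t = 3.5000: CF_t = 1.050000, DF = 0.913553, PV = 0.959231
  t = 4.0000: CF_t = 1.050000, DF = 0.901829, PV = 0.946921
  t = 4.5000: CF_t = 1.050000, DF = 0.890256, PV = 0.934769
  t = 5.0000: CF_t = 1.050000, DF = 0.878831, PV = 0.922773
  t = 5.5000: CF_t = 1.050000, DF = 0.867553, PV = 0.910931
  t = 6.0000: CF_t = 1.050000, DF = 0.856420, PV = 0.899241
  t = 6.5000: CF_t = 1.050000, DF = 0.845429, PV = 0.887701
  t = 7.0000: CF_t = 1.050000, DF = 0.834580, PV = 0.876309
  t = 7.5000: CF_t = 1.050000, DF = 0.823869, PV = 0.865063
  t = 8.0000: CF_t = 1.050000, DF = 0.813296, PV = 0.853961
  t = 8.5000: CF_t = 1.050000, DF = 0.802859, PV = 0.843002
  t = 9.0000: CF_t = 1.050000, DF = 0.792556, PV = 0.832184
  t = 9.5000: CF_t = 1.050000, DF = 0.782385, PV = 0.821504
  t = 10.0000: CF_t = 101.050000, DF = 0.772345, PV = 78.045418
Price P = sum_t PV_t = 95.622011

Answer: Price = 95.6220
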